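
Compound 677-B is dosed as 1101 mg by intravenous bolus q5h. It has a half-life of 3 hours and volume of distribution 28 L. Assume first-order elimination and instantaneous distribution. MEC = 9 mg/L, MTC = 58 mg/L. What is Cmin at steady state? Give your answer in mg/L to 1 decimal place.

18.1 mg/L

k = ln2/t½ = ln2/3 ≈ 0.231049 h⁻¹; fraction remaining f = e^(−kτ) = e^(−0.231049×5) ≈ 0.3150.
At steady state, accumulation factor R = 1/(1 − e^(−kτ)) ≈ 1.4599.
Each bolus raises the concentration by D/Vd = 1101/28 ≈ 39.321 mg/L.
Steady-state peak Cmax,ss = C₀·R ≈ 39.321 × 1.4599 ≈ 57.405 mg/L.
Steady-state trough Cmin,ss = Cmax,ss·f ≈ 57.405 × 0.3150 ≈ 18.083 mg/L.
Trough 18.1 mg/L vs MEC 9 mg/L: adequate.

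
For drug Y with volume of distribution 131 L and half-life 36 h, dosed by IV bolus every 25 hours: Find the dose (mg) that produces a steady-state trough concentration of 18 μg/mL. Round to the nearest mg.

τ/t½ = 25/36 ≈ 0.69444, so f = (1/2)^(25/36) ≈ 0.617947.
Cmin,ss = (D/Vd)·f/(1−f), so D = Cmin,ss·Vd·(1−f)/f.
D = 18 × 131 × (1−f)/f ≈ 18 × 131 × 0.61826 ≈ 1457.86 mg.

1458 mg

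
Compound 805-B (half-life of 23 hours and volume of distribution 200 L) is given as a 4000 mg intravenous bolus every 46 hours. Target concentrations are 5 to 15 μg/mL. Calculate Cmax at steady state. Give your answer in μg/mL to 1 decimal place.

τ = 46 h = 2 half-lives, so f = (1/2)^2 = 0.25.
Accumulation ratio R = 1/(1 − f) = 1/0.75 = 4/3.
Single-dose peak C₀ = D/Vd = 4000/200 = 20 μg/mL.
Steady-state peak Cmax,ss = C₀·R = 20 × 4/3 ≈ 26.667 μg/mL.
Peak 26.7 μg/mL vs MTC 15 μg/mL: exceeds toxic threshold.

26.7 μg/mL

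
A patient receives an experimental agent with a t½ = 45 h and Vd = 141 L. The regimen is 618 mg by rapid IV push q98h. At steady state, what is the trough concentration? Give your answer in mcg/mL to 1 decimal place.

τ/t½ = 98/45 ≈ 2.1778, so fraction remaining f = (1/2)^(98/45) ≈ 0.2210.
Accumulation ratio R = 1/(1 − f) ≈ 1/0.7790 ≈ 1.2837.
Single-dose peak C₀ = D/Vd = 618/141 ≈ 4.383 mcg/mL.
Cmax,ss = C₀/(1 − f) ≈ 4.383/0.7790 ≈ 5.626 mcg/mL.
One interval later, Cmin,ss = Cmax,ss·e^(−kτ) ≈ 5.626 × 0.2210 ≈ 1.243 mcg/mL.

1.2 mcg/mL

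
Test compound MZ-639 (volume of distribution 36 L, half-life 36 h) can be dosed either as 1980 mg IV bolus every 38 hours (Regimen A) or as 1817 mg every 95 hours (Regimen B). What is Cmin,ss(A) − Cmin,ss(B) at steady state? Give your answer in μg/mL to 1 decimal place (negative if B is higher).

41.3 μg/mL

Regimen A: f = (1/2)^(38/36) ≈ 0.4811; Cmin,ss = (1980/36)·f/(1−f) ≈ 50.993 μg/mL.
Regimen B: f = (1/2)^(95/36) ≈ 0.1606; Cmin,ss = (1817/36)·f/(1−f) ≈ 9.657 μg/mL.
Difference ≈ 50.993 − 9.657 ≈ 41.336 μg/mL.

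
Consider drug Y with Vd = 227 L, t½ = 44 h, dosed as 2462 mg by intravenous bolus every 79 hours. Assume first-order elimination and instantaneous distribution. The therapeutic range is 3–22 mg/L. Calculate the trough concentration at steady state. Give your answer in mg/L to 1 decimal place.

4.4 mg/L

k = ln2/t½ = ln2/44 ≈ 0.015753 h⁻¹; fraction remaining f = e^(−kτ) = e^(−0.015753×79) ≈ 0.2881.
Accumulation ratio R = 1/(1 − f) ≈ 1/0.7119 ≈ 1.4047.
Single-dose peak C₀ = D/Vd = 2462/227 ≈ 10.846 mg/L.
Steady-state peak Cmax,ss = C₀·R ≈ 10.846 × 1.4047 ≈ 15.235 mg/L.
One interval later, Cmin,ss = Cmax,ss·e^(−kτ) ≈ 15.235 × 0.2881 ≈ 4.389 mg/L.
Trough 4.4 mg/L vs MEC 3 mg/L: adequate.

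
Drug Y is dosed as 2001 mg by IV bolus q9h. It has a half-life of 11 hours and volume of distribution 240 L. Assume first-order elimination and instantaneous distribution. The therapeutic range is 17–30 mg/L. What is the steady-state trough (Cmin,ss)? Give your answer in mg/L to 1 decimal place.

Over one 9-h interval, 9/11 ≈ 0.81818 half-lives elapse, leaving f ≈ 0.5672 of each dose.
At steady state, accumulation factor R = 1/(1 − e^(−kτ)) ≈ 2.3105.
Each bolus raises the concentration by D/Vd = 2001/240 ≈ 8.338 mg/L.
Cmax,ss = C₀/(1 − f) ≈ 8.338/0.4328 ≈ 19.265 mg/L.
One interval later, Cmin,ss = Cmax,ss·e^(−kτ) ≈ 19.265 × 0.5672 ≈ 10.927 mg/L.
Trough 10.9 mg/L vs MEC 17 mg/L: subtherapeutic.

10.9 mg/L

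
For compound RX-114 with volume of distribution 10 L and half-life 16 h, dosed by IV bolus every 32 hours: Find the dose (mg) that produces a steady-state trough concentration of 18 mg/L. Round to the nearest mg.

τ/t½ = 32/16 ≈ 2, so f = (1/2)^(32/16) ≈ 0.250000.
Cmin,ss = (D/Vd)·f/(1−f), so D = Cmin,ss·Vd·(1−f)/f.
D = 18 × 10 × (1−f)/f ≈ 18 × 10 × 3.00000 ≈ 540.00 mg.

540 mg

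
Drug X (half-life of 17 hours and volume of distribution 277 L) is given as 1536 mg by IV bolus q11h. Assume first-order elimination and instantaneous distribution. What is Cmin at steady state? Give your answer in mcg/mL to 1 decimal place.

k = ln2/t½ = ln2/17 ≈ 0.040773 h⁻¹; fraction remaining f = e^(−kτ) = e^(−0.040773×11) ≈ 0.6386.
Accumulation ratio R = 1/(1 − f) ≈ 1/0.3614 ≈ 2.7670.
Single-dose peak C₀ = D/Vd = 1536/277 ≈ 5.545 mcg/mL.
Cmax,ss = C₀/(1 − f) ≈ 5.545/0.3614 ≈ 15.343 mcg/mL.
Steady-state trough Cmin,ss = Cmax,ss·f ≈ 15.343 × 0.6386 ≈ 9.798 mcg/mL.

9.8 mcg/mL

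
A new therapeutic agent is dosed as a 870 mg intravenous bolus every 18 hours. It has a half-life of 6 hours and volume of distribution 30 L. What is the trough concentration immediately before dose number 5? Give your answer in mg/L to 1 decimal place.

f = (1/2)^(τ/t½) = (1/2)^(18/6) ≈ 0.1250.
C₀ = D/Vd = 870/30 ≈ 29.000 mg/L.
Before the 5th dose, 4 doses have been given. Superposition: Cmin = C₀·(f + f² + … + f^4).
≈ 29.000 × (0.1250 + 0.0156 + 0.0020 + 0.0002) ≈ 29.000 × 0.1428 ≈ 4.141 mg/L.

4.1 mg/L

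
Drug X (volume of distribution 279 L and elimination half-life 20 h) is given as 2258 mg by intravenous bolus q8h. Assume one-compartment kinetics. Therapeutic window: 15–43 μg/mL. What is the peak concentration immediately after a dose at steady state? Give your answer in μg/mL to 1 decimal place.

33.4 μg/mL

τ/t½ = 8/20 ≈ 0.4, so fraction remaining f = (1/2)^(8/20) ≈ 0.7579.
At steady state, accumulation factor R = 1/(1 − e^(−kτ)) ≈ 4.1305.
Single-dose peak C₀ = D/Vd = 2258/279 ≈ 8.093 μg/mL.
Cmax,ss = C₀/(1 − f) ≈ 8.093/0.2421 ≈ 33.428 μg/mL.
Peak 33.4 μg/mL vs MTC 43 μg/mL: below toxic threshold.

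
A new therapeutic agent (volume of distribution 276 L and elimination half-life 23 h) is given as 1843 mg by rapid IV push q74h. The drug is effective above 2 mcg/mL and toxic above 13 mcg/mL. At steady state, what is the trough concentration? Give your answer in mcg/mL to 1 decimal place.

τ/t½ = 74/23 ≈ 3.2174, so fraction remaining f = (1/2)^(74/23) ≈ 0.1075.
At steady state, accumulation factor R = 1/(1 − e^(−kτ)) ≈ 1.1204.
Each bolus raises the concentration by D/Vd = 1843/276 ≈ 6.678 mcg/mL.
Steady-state peak Cmax,ss = C₀·R ≈ 6.678 × 1.1204 ≈ 7.482 mcg/mL.
One interval later, Cmin,ss = Cmax,ss·e^(−kτ) ≈ 7.482 × 0.1075 ≈ 0.804 mcg/mL.
Trough 0.8 mcg/mL vs MEC 2 mcg/mL: subtherapeutic.

0.8 mcg/mL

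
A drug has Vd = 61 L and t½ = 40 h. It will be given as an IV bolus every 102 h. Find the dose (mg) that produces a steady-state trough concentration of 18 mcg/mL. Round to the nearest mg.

5332 mg

τ/t½ = 102/40 ≈ 2.55, so f = (1/2)^(102/40) ≈ 0.170755.
Cmin,ss = (D/Vd)·f/(1−f), so D = Cmin,ss·Vd·(1−f)/f.
D = 18 × 61 × (1−f)/f ≈ 18 × 61 × 4.85634 ≈ 5332.26 mg.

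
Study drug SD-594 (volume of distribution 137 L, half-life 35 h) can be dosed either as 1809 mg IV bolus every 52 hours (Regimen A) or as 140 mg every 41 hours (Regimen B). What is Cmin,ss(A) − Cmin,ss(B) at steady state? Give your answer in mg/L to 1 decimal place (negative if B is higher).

Regimen A: f = (1/2)^(52/35) ≈ 0.3571; Cmin,ss = (1809/137)·f/(1−f) ≈ 7.334 mg/L.
Regimen B: f = (1/2)^(41/35) ≈ 0.4440; Cmin,ss = (140/137)·f/(1−f) ≈ 0.816 mg/L.
Difference ≈ 7.334 − 0.816 ≈ 6.518 mg/L.

6.5 mg/L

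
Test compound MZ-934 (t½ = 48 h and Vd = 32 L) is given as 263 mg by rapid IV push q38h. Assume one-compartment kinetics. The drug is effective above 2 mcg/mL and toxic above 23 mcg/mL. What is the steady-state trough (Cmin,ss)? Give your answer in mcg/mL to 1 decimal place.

k = ln2/t½ = ln2/48 ≈ 0.014441 h⁻¹; fraction remaining f = e^(−kτ) = e^(−0.014441×38) ≈ 0.5777.
Each bolus raises the concentration by D/Vd = 263/32 ≈ 8.219 mcg/mL.
Steady-state trough Cmin,ss = C₀·f/(1−f) ≈ 8.219 × 0.5777/0.4223 ≈ 11.243 mcg/mL.
Trough 11.2 mcg/mL vs MEC 2 mcg/mL: adequate.

11.2 mcg/mL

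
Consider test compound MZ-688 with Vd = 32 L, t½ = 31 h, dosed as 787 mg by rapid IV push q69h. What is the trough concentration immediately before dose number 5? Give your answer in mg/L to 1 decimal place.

f = (1/2)^(τ/t½) = (1/2)^(69/31) ≈ 0.2138.
C₀ = D/Vd = 787/32 ≈ 24.594 mg/L.
Before the 5th dose, 4 doses have been given. Superposition: Cmin = C₀·(f + f² + … + f^4).
≈ 24.594 × (0.2138 + 0.0457 + 0.0098 + 0.0021) ≈ 24.594 × 0.2714 ≈ 6.675 mg/L.

6.7 mg/L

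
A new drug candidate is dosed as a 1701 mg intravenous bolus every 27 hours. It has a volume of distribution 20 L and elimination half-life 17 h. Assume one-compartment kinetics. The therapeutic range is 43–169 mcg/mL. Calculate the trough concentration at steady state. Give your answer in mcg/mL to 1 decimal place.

τ/t½ = 27/17 ≈ 1.5882, so fraction remaining f = (1/2)^(27/17) ≈ 0.3326.
Accumulation ratio R = 1/(1 − f) ≈ 1/0.6674 ≈ 1.4984.
Each bolus raises the concentration by D/Vd = 1701/20 ≈ 85.050 mcg/mL.
Cmax,ss = C₀/(1 − f) ≈ 85.050/0.6674 ≈ 127.435 mcg/mL.
Steady-state trough Cmin,ss = Cmax,ss·f ≈ 127.435 × 0.3326 ≈ 42.385 mcg/mL.
Trough 42.4 mcg/mL vs MEC 43 mcg/mL: subtherapeutic.

42.4 mcg/mL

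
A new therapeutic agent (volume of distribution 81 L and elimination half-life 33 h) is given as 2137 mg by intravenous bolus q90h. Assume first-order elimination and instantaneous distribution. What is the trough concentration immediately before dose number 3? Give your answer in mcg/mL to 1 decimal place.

4.6 mcg/mL

f = (1/2)^(τ/t½) = (1/2)^(90/33) ≈ 0.1510.
C₀ = D/Vd = 2137/81 ≈ 26.383 mcg/mL.
Before the 3rd dose, 2 doses have been given. Superposition: Cmin = C₀·(f + f²).
≈ 26.383 × (0.1510 + 0.0228) ≈ 26.383 × 0.1738 ≈ 4.585 mcg/mL.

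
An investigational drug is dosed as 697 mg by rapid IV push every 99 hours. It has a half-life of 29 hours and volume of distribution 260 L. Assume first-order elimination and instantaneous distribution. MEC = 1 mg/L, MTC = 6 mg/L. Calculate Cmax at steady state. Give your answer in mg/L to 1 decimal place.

3.0 mg/L

k = ln2/t½ = ln2/29 ≈ 0.023902 h⁻¹; fraction remaining f = e^(−kτ) = e^(−0.023902×99) ≈ 0.0938.
At steady state, accumulation factor R = 1/(1 − e^(−kτ)) ≈ 1.1035.
Each bolus raises the concentration by D/Vd = 697/260 ≈ 2.681 mg/L.
Steady-state peak Cmax,ss = C₀·R ≈ 2.681 × 1.1035 ≈ 2.958 mg/L.
Peak 3.0 mg/L vs MTC 6 mg/L: below toxic threshold.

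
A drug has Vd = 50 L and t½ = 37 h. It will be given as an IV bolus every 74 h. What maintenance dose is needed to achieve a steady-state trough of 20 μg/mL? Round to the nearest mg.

3000 mg

τ/t½ = 74/37 ≈ 2, so f = (1/2)^(74/37) ≈ 0.250000.
Cmin,ss = (D/Vd)·f/(1−f), so D = Cmin,ss·Vd·(1−f)/f.
D = 20 × 50 × (1−f)/f ≈ 20 × 50 × 3.00000 ≈ 3000.00 mg.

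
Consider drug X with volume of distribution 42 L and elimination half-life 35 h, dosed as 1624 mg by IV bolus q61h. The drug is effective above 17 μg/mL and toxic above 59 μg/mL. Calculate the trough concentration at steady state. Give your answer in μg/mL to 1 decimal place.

16.5 μg/mL

τ/t½ = 61/35 ≈ 1.7429, so fraction remaining f = (1/2)^(61/35) ≈ 0.2988.
At steady state, accumulation factor R = 1/(1 − e^(−kτ)) ≈ 1.4261.
Each bolus raises the concentration by D/Vd = 1624/42 ≈ 38.667 μg/mL.
Cmax,ss = C₀/(1 − f) ≈ 38.667/0.7012 ≈ 55.144 μg/mL.
Steady-state trough Cmin,ss = Cmax,ss·f ≈ 55.144 × 0.2988 ≈ 16.477 μg/mL.
Trough 16.5 μg/mL vs MEC 17 μg/mL: subtherapeutic.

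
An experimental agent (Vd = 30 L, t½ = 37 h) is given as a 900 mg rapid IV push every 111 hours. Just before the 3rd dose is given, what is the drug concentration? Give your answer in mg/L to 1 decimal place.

4.2 mg/L

f = (1/2)^(τ/t½) = (1/2)^(111/37) ≈ 0.1250.
C₀ = D/Vd = 900/30 ≈ 30.000 mg/L.
Before the 3rd dose, 2 doses have been given. Superposition: Cmin = C₀·(f + f²).
≈ 30.000 × (0.1250 + 0.0156) ≈ 30.000 × 0.1406 ≈ 4.218 mg/L.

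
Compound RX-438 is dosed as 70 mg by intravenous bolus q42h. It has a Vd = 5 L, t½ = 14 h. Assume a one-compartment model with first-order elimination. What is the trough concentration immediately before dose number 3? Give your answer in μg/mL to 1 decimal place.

f = (1/2)^(τ/t½) = (1/2)^(42/14) ≈ 0.1250.
C₀ = D/Vd = 70/5 ≈ 14.000 μg/mL.
Before the 3rd dose, 2 doses have been given. Superposition: Cmin = C₀·(f + f²).
≈ 14.000 × (0.1250 + 0.0156) ≈ 14.000 × 0.1406 ≈ 1.968 μg/mL.

2.0 μg/mL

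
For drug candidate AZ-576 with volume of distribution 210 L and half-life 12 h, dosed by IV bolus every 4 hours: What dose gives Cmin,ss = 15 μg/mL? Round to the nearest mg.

τ/t½ = 4/12 ≈ 0.33333, so f = (1/2)^(4/12) ≈ 0.793701.
Cmin,ss = (D/Vd)·f/(1−f), so D = Cmin,ss·Vd·(1−f)/f.
D = 15 × 210 × (1−f)/f ≈ 15 × 210 × 0.25992 ≈ 818.75 mg.

819 mg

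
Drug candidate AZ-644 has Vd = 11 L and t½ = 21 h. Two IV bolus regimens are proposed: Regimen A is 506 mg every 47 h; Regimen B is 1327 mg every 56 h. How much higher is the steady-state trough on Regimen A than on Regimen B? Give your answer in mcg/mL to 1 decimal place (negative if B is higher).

Regimen A: f = (1/2)^(47/21) ≈ 0.2120; Cmin,ss = (506/11)·f/(1−f) ≈ 12.376 mcg/mL.
Regimen B: f = (1/2)^(56/21) ≈ 0.1575; Cmin,ss = (1327/11)·f/(1−f) ≈ 22.552 mcg/mL.
Difference ≈ 12.376 − 22.552 ≈ -10.176 mcg/mL.

-10.2 mcg/mL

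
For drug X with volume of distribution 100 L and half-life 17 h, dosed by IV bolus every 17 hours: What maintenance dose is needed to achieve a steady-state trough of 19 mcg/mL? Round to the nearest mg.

1900 mg

τ/t½ = 17/17 ≈ 1, so f = (1/2)^(17/17) ≈ 0.500000.
Cmin,ss = (D/Vd)·f/(1−f), so D = Cmin,ss·Vd·(1−f)/f.
D = 19 × 100 × (1−f)/f ≈ 19 × 100 × 1.00000 ≈ 1900.00 mg.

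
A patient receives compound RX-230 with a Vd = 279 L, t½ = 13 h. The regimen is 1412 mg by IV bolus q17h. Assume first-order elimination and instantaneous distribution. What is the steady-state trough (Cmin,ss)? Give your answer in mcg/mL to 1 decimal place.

3.4 mcg/mL

Over one 17-h interval, 17/13 ≈ 1.3077 half-lives elapse, leaving f ≈ 0.4040 of each dose.
At steady state, accumulation factor R = 1/(1 − e^(−kτ)) ≈ 1.6779.
Each bolus raises the concentration by D/Vd = 1412/279 ≈ 5.061 mcg/mL.
Steady-state peak Cmax,ss = C₀·R ≈ 5.061 × 1.6779 ≈ 8.492 mcg/mL.
One interval later, Cmin,ss = Cmax,ss·e^(−kτ) ≈ 8.492 × 0.4040 ≈ 3.431 mcg/mL.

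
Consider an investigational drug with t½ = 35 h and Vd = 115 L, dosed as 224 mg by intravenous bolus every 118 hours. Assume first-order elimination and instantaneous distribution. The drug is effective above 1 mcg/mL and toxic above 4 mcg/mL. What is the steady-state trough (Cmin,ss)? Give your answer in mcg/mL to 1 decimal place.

Over one 118-h interval, 118/35 ≈ 3.3714 half-lives elapse, leaving f ≈ 0.0966 of each dose.
At steady state, accumulation factor R = 1/(1 − e^(−kτ)) ≈ 1.1069.
Single-dose peak C₀ = D/Vd = 224/115 ≈ 1.948 mcg/mL.
Cmax,ss = C₀/(1 − f) ≈ 1.948/0.9034 ≈ 2.156 mcg/mL.
Steady-state trough Cmin,ss = Cmax,ss·f ≈ 2.156 × 0.0966 ≈ 0.208 mcg/mL.
Trough 0.2 mcg/mL vs MEC 1 mcg/mL: subtherapeutic.

0.2 mcg/mL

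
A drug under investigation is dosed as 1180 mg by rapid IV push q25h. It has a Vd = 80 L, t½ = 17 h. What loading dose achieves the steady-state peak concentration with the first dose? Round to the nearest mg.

f = (1/2)^(25/17) ≈ 0.360835; accumulation ratio R = 1/(1−f) ≈ 1.56454.
Loading dose to hit Cmax,ss on first dose: D_load = D_maint·R ≈ 1180 × 1.56454 ≈ 1846.16 mg.

1846 mg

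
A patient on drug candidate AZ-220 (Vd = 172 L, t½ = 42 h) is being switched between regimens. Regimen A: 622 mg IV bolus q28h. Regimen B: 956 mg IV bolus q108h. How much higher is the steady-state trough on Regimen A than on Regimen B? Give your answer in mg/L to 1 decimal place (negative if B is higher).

Regimen A: f = (1/2)^(28/42) ≈ 0.6300; Cmin,ss = (622/172)·f/(1−f) ≈ 6.157 mg/L.
Regimen B: f = (1/2)^(108/42) ≈ 0.1682; Cmin,ss = (956/172)·f/(1−f) ≈ 1.124 mg/L.
Difference ≈ 6.157 − 1.124 ≈ 5.033 mg/L.

5.0 mg/L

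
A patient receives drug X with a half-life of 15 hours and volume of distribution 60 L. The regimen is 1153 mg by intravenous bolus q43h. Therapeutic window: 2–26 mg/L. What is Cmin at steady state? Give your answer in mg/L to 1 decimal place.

k = ln2/t½ = ln2/15 ≈ 0.046210 h⁻¹; fraction remaining f = e^(−kτ) = e^(−0.046210×43) ≈ 0.1371.
Accumulation ratio R = 1/(1 − f) ≈ 1/0.8629 ≈ 1.1589.
Single-dose peak C₀ = D/Vd = 1153/60 ≈ 19.217 mg/L.
Cmax,ss = C₀/(1 − f) ≈ 19.217/0.8629 ≈ 22.270 mg/L.
Steady-state trough Cmin,ss = Cmax,ss·f ≈ 22.270 × 0.1371 ≈ 3.053 mg/L.
Trough 3.1 mg/L vs MEC 2 mg/L: adequate.

3.1 mg/L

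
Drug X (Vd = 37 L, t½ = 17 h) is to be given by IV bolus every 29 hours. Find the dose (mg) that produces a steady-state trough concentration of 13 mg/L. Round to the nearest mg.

τ/t½ = 29/17 ≈ 1.7059, so f = (1/2)^(29/17) ≈ 0.306534.
Cmin,ss = (D/Vd)·f/(1−f), so D = Cmin,ss·Vd·(1−f)/f.
D = 13 × 37 × (1−f)/f ≈ 13 × 37 × 2.26228 ≈ 1088.16 mg.

1088 mg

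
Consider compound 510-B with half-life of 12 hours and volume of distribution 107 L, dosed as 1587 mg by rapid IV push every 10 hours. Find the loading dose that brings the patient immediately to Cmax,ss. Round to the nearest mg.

f = (1/2)^(10/12) ≈ 0.561231; accumulation ratio R = 1/(1−f) ≈ 2.27910.
Loading dose to hit Cmax,ss on first dose: D_load = D_maint·R ≈ 1587 × 2.27910 ≈ 3616.93 mg.

3617 mg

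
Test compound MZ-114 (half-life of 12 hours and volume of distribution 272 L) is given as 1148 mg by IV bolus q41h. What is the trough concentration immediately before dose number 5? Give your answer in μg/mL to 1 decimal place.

f = (1/2)^(τ/t½) = (1/2)^(41/12) ≈ 0.0936.
C₀ = D/Vd = 1148/272 ≈ 4.221 μg/mL.
Before the 5th dose, 4 doses have been given. Superposition: Cmin = C₀·(f + f² + … + f^4).
≈ 4.221 × (0.0936 + 0.0088 + 0.0008 + 0.0001) ≈ 4.221 × 0.1033 ≈ 0.436 μg/mL.

0.4 μg/mL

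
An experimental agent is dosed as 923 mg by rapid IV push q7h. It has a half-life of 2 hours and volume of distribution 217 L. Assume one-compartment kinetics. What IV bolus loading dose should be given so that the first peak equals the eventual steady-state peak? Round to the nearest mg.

1012 mg

f = (1/2)^(7/2) ≈ 0.088388; accumulation ratio R = 1/(1−f) ≈ 1.09696.
Loading dose to hit Cmax,ss on first dose: D_load = D_maint·R ≈ 923 × 1.09696 ≈ 1012.49 mg.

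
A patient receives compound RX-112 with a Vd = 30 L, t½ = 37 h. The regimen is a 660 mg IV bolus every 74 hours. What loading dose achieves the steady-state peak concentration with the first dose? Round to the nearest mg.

f = (1/2)^(74/37) ≈ 0.250000; accumulation ratio R = 1/(1−f) ≈ 1.33333.
Loading dose to hit Cmax,ss on first dose: D_load = D_maint·R ≈ 660 × 1.33333 ≈ 880.00 mg.

880 mg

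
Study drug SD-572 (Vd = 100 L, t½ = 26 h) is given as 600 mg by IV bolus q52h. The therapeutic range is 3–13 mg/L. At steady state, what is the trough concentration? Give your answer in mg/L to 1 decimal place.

2.0 mg/L

τ = 52 h = 2 half-lives, so f = (1/2)^2 = 0.25.
Accumulation ratio R = 1/(1 − f) = 1/0.75 = 4/3.
Single-dose peak C₀ = D/Vd = 600/100 = 6 mg/L.
Steady-state peak Cmax,ss = C₀·R = 6 × 4/3 ≈ 8.000 mg/L.
Steady-state trough Cmin,ss = Cmax,ss·f ≈ 8.000 × 0.25 ≈ 2.000 mg/L.
Trough 2.0 mg/L vs MEC 3 mg/L: subtherapeutic.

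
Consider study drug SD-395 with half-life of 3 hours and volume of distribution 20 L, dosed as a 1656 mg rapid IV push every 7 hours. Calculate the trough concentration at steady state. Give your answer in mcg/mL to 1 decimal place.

20.5 mcg/mL

Over one 7-h interval, 7/3 ≈ 2.3333 half-lives elapse, leaving f ≈ 0.1984 of each dose.
Accumulation ratio R = 1/(1 − f) ≈ 1/0.8016 ≈ 1.2475.
Each bolus raises the concentration by D/Vd = 1656/20 ≈ 82.800 mcg/mL.
Cmax,ss = C₀/(1 − f) ≈ 82.800/0.8016 ≈ 103.293 mcg/mL.
One interval later, Cmin,ss = Cmax,ss·e^(−kτ) ≈ 103.293 × 0.1984 ≈ 20.493 mcg/mL.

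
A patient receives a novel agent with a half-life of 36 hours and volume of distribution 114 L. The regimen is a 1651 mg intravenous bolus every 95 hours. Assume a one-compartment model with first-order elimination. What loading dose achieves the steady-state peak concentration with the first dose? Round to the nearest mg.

f = (1/2)^(95/36) ≈ 0.160552; accumulation ratio R = 1/(1−f) ≈ 1.19126.
Loading dose to hit Cmax,ss on first dose: D_load = D_maint·R ≈ 1651 × 1.19126 ≈ 1966.77 mg.

1967 mg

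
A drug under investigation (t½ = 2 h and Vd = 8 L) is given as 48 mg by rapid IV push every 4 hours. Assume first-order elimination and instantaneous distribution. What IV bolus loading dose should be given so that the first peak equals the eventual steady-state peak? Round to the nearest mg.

64 mg

f = (1/2)^(4/2) ≈ 0.250000; accumulation ratio R = 1/(1−f) ≈ 1.33333.
Loading dose to hit Cmax,ss on first dose: D_load = D_maint·R ≈ 48 × 1.33333 ≈ 64.00 mg.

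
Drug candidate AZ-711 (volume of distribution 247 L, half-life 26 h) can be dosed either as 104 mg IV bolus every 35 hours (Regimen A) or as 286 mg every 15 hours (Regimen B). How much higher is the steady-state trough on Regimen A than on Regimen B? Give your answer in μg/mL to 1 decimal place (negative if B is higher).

Regimen A: f = (1/2)^(35/26) ≈ 0.3933; Cmin,ss = (104/247)·f/(1−f) ≈ 0.273 μg/mL.
Regimen B: f = (1/2)^(15/26) ≈ 0.6704; Cmin,ss = (286/247)·f/(1−f) ≈ 2.355 μg/mL.
Difference ≈ 0.273 − 2.355 ≈ -2.082 μg/mL.

-2.1 μg/mL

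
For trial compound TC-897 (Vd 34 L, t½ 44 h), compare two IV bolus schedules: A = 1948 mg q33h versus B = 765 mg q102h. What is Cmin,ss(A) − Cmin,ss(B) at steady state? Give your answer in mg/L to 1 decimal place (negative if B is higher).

Regimen A: f = (1/2)^(33/44) ≈ 0.5946; Cmin,ss = (1948/34)·f/(1−f) ≈ 84.033 mg/L.
Regimen B: f = (1/2)^(102/44) ≈ 0.2005; Cmin,ss = (765/34)·f/(1−f) ≈ 5.643 mg/L.
Difference ≈ 84.033 − 5.643 ≈ 78.390 mg/L.

78.4 mg/L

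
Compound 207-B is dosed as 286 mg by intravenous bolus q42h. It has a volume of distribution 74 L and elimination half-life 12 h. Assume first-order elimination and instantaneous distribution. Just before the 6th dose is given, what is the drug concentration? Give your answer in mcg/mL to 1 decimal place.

0.4 mcg/mL

f = (1/2)^(τ/t½) = (1/2)^(42/12) ≈ 0.0884.
C₀ = D/Vd = 286/74 ≈ 3.865 mcg/mL.
Before the 6th dose, 5 doses have been given. Superposition: Cmin = C₀·(f + f² + … + f^5).
≈ 3.865 × (0.0884 + 0.0078 + 0.0007 + 0.0001 + 0.0000) ≈ 3.865 × 0.0970 ≈ 0.375 mcg/mL.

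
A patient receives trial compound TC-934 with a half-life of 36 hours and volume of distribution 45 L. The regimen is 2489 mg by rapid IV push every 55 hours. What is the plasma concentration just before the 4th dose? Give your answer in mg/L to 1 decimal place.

28.1 mg/L

f = (1/2)^(τ/t½) = (1/2)^(55/36) ≈ 0.3468.
C₀ = D/Vd = 2489/45 ≈ 55.311 mg/L.
Before the 4th dose, 3 doses have been given. Superposition: Cmin = C₀·(f + f² + … + f^3).
≈ 55.311 × (0.3468 + 0.1203 + 0.0417) ≈ 55.311 × 0.5088 ≈ 28.142 mg/L.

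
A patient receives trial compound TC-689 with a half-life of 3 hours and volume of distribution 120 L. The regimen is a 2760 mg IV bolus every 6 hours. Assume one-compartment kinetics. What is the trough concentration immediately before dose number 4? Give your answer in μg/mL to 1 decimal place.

f = (1/2)^(τ/t½) = (1/2)^(6/3) ≈ 0.2500.
C₀ = D/Vd = 2760/120 ≈ 23.000 μg/mL.
Before the 4th dose, 3 doses have been given. Superposition: Cmin = C₀·(f + f² + … + f^3).
≈ 23.000 × (0.2500 + 0.0625 + 0.0156) ≈ 23.000 × 0.3281 ≈ 7.546 μg/mL.

7.5 μg/mL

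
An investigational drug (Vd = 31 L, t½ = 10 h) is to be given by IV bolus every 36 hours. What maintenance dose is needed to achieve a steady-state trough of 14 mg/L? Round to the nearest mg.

τ/t½ = 36/10 ≈ 3.6, so f = (1/2)^(36/10) ≈ 0.082469.
Cmin,ss = (D/Vd)·f/(1−f), so D = Cmin,ss·Vd·(1−f)/f.
D = 14 × 31 × (1−f)/f ≈ 14 × 31 × 11.12577 ≈ 4828.58 mg.

4829 mg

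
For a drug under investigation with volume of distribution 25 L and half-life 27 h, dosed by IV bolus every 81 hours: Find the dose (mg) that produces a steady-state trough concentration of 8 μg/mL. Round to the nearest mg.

1400 mg

τ/t½ = 81/27 ≈ 3, so f = (1/2)^(81/27) ≈ 0.125000.
Cmin,ss = (D/Vd)·f/(1−f), so D = Cmin,ss·Vd·(1−f)/f.
D = 8 × 25 × (1−f)/f ≈ 8 × 25 × 7.00000 ≈ 1400.00 mg.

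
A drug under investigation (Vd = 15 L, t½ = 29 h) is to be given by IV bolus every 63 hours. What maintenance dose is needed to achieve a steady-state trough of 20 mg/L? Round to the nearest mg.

τ/t½ = 63/29 ≈ 2.1724, so f = (1/2)^(63/29) ≈ 0.221839.
Cmin,ss = (D/Vd)·f/(1−f), so D = Cmin,ss·Vd·(1−f)/f.
D = 20 × 15 × (1−f)/f ≈ 20 × 15 × 3.50777 ≈ 1052.33 mg.

1052 mg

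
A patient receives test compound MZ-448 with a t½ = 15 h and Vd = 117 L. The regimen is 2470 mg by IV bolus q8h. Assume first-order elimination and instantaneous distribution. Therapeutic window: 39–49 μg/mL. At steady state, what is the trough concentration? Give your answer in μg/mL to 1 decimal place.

47.2 μg/mL

τ/t½ = 8/15 ≈ 0.53333, so fraction remaining f = (1/2)^(8/15) ≈ 0.6910.
Accumulation ratio R = 1/(1 − f) ≈ 1/0.3090 ≈ 3.2362.
Single-dose peak C₀ = D/Vd = 2470/117 ≈ 21.111 μg/mL.
Cmax,ss = C₀/(1 − f) ≈ 21.111/0.3090 ≈ 68.320 μg/mL.
One interval later, Cmin,ss = Cmax,ss·e^(−kτ) ≈ 68.320 × 0.6910 ≈ 47.209 μg/mL.
Trough 47.2 μg/mL vs MEC 39 μg/mL: adequate.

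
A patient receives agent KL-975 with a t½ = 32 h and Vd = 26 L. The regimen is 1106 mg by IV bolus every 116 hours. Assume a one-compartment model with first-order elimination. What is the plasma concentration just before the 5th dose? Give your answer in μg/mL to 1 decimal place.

3.8 μg/mL

f = (1/2)^(τ/t½) = (1/2)^(116/32) ≈ 0.0811.
C₀ = D/Vd = 1106/26 ≈ 42.538 μg/mL.
Before the 5th dose, 4 doses have been given. Superposition: Cmin = C₀·(f + f² + … + f^4).
≈ 42.538 × (0.0811 + 0.0066 + 0.0005 + 0.0000) ≈ 42.538 × 0.0882 ≈ 3.752 μg/mL.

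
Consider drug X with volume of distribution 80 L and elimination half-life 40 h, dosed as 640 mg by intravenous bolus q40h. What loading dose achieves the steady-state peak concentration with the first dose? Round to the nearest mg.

f = (1/2)^(40/40) ≈ 0.500000; accumulation ratio R = 1/(1−f) ≈ 2.00000.
Loading dose to hit Cmax,ss on first dose: D_load = D_maint·R ≈ 640 × 2.00000 ≈ 1280.00 mg.

1280 mg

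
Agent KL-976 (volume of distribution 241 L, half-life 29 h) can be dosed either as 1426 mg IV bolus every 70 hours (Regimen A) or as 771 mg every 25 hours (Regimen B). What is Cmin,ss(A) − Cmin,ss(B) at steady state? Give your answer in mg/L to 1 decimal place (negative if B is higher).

Regimen A: f = (1/2)^(70/29) ≈ 0.1877; Cmin,ss = (1426/241)·f/(1−f) ≈ 1.367 mg/L.
Regimen B: f = (1/2)^(25/29) ≈ 0.5502; Cmin,ss = (771/241)·f/(1−f) ≈ 3.913 mg/L.
Difference ≈ 1.367 − 3.913 ≈ -2.546 mg/L.

-2.5 mg/L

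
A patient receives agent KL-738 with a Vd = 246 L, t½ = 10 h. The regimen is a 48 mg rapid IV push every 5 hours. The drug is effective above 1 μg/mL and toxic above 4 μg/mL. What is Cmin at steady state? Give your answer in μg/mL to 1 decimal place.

0.5 μg/mL

Over one 5-h interval, 5/10 ≈ 0.5 half-lives elapse, leaving f ≈ 0.7071 of each dose.
Each bolus raises the concentration by D/Vd = 48/246 ≈ 0.195 μg/mL.
Steady-state trough Cmin,ss = C₀·f/(1−f) ≈ 0.195 × 0.7071/0.2929 ≈ 0.471 μg/mL.
Trough 0.5 μg/mL vs MEC 1 μg/mL: subtherapeutic.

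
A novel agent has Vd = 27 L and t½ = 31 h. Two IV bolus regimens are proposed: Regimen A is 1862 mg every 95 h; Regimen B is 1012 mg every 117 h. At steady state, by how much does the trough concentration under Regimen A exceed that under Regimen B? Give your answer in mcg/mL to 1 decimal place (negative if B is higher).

6.4 mcg/mL

Regimen A: f = (1/2)^(95/31) ≈ 0.1195; Cmin,ss = (1862/27)·f/(1−f) ≈ 9.360 mcg/mL.
Regimen B: f = (1/2)^(117/31) ≈ 0.0731; Cmin,ss = (1012/27)·f/(1−f) ≈ 2.956 mcg/mL.
Difference ≈ 9.360 − 2.956 ≈ 6.404 mcg/mL.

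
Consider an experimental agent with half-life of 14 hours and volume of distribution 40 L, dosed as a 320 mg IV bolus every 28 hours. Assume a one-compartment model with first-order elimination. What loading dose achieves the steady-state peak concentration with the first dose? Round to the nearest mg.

f = (1/2)^(28/14) ≈ 0.250000; accumulation ratio R = 1/(1−f) ≈ 1.33333.
Loading dose to hit Cmax,ss on first dose: D_load = D_maint·R ≈ 320 × 1.33333 ≈ 426.67 mg.

427 mg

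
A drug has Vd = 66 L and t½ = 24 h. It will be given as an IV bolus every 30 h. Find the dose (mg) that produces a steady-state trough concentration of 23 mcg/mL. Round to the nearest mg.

τ/t½ = 30/24 ≈ 1.25, so f = (1/2)^(30/24) ≈ 0.420448.
Cmin,ss = (D/Vd)·f/(1−f), so D = Cmin,ss·Vd·(1−f)/f.
D = 23 × 66 × (1−f)/f ≈ 23 × 66 × 1.37842 ≈ 2092.44 mg.

2092 mg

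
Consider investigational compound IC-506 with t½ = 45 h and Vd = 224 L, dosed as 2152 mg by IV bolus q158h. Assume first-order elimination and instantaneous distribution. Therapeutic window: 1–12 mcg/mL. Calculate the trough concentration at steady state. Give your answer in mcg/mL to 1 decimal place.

0.9 mcg/mL

k = ln2/t½ = ln2/45 ≈ 0.015403 h⁻¹; fraction remaining f = e^(−kτ) = e^(−0.015403×158) ≈ 0.0877.
Accumulation ratio R = 1/(1 − f) ≈ 1/0.9123 ≈ 1.0961.
Each bolus raises the concentration by D/Vd = 2152/224 ≈ 9.607 mcg/mL.
Steady-state peak Cmax,ss = C₀·R ≈ 9.607 × 1.0961 ≈ 10.530 mcg/mL.
Steady-state trough Cmin,ss = Cmax,ss·f ≈ 10.530 × 0.0877 ≈ 0.923 mcg/mL.
Trough 0.9 mcg/mL vs MEC 1 mcg/mL: subtherapeutic.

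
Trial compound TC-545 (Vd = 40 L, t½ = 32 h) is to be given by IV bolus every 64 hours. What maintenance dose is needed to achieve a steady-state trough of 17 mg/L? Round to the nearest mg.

τ/t½ = 64/32 ≈ 2, so f = (1/2)^(64/32) ≈ 0.250000.
Cmin,ss = (D/Vd)·f/(1−f), so D = Cmin,ss·Vd·(1−f)/f.
D = 17 × 40 × (1−f)/f ≈ 17 × 40 × 3.00000 ≈ 2040.00 mg.

2040 mg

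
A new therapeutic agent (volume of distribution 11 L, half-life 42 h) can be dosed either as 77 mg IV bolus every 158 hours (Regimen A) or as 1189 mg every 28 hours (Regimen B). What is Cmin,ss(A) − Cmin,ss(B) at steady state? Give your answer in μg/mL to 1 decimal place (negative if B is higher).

Regimen A: f = (1/2)^(158/42) ≈ 0.0737; Cmin,ss = (77/11)·f/(1−f) ≈ 0.557 μg/mL.
Regimen B: f = (1/2)^(28/42) ≈ 0.6300; Cmin,ss = (1189/11)·f/(1−f) ≈ 184.047 μg/mL.
Difference ≈ 0.557 − 184.047 ≈ -183.490 μg/mL.

-183.5 μg/mL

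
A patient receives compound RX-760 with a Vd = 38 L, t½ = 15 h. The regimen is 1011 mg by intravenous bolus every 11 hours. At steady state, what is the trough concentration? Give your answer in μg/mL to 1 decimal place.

40.2 μg/mL

Over one 11-h interval, 11/15 ≈ 0.73333 half-lives elapse, leaving f ≈ 0.6015 of each dose.
Accumulation ratio R = 1/(1 − f) ≈ 1/0.3985 ≈ 2.5094.
Single-dose peak C₀ = D/Vd = 1011/38 ≈ 26.605 μg/mL.
Steady-state peak Cmax,ss = C₀·R ≈ 26.605 × 2.5094 ≈ 66.763 μg/mL.
One interval later, Cmin,ss = Cmax,ss·e^(−kτ) ≈ 66.763 × 0.6015 ≈ 40.158 μg/mL.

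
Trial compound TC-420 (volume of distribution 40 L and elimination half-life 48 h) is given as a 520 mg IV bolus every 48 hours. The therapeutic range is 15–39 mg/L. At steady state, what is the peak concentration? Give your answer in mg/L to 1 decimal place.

The dosing interval is 1 half-life, so f = 2^(−1) = 0.5.
At steady state, R = 1/(1 − 0.5) = 2/1.
Single-dose peak C₀ = D/Vd = 520/40 = 13 mg/L.
Steady-state peak Cmax,ss = C₀·R = 13 × 2/1 ≈ 26.000 mg/L.
Peak 26.0 mg/L vs MTC 39 mg/L: below toxic threshold.

26.0 mg/L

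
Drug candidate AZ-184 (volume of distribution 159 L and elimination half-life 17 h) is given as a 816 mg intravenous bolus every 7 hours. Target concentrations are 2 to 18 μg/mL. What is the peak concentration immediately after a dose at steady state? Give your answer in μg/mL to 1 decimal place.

20.7 μg/mL

Over one 7-h interval, 7/17 ≈ 0.41176 half-lives elapse, leaving f ≈ 0.7517 of each dose.
At steady state, accumulation factor R = 1/(1 − e^(−kτ)) ≈ 4.0274.
Each bolus raises the concentration by D/Vd = 816/159 ≈ 5.132 μg/mL.
Steady-state peak Cmax,ss = C₀·R ≈ 5.132 × 4.0274 ≈ 20.669 μg/mL.
Peak 20.7 μg/mL vs MTC 18 μg/mL: exceeds toxic threshold.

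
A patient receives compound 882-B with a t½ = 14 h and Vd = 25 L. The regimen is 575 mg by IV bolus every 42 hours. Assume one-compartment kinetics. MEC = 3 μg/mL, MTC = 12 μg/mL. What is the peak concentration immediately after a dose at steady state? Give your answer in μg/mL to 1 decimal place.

The dosing interval is 3 half-lives, so f = 2^(−3) = 0.125.
Accumulation ratio R = 1/(1 − f) = 1/0.875 = 8/7.
Single-dose peak C₀ = D/Vd = 575/25 = 23 μg/mL.
Steady-state peak Cmax,ss = C₀·R = 23 × 8/7 ≈ 26.286 μg/mL.
Peak 26.3 μg/mL vs MTC 12 μg/mL: exceeds toxic threshold.

26.3 μg/mL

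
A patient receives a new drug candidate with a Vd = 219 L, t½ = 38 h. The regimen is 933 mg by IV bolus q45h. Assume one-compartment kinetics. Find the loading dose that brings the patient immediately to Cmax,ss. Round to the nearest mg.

f = (1/2)^(45/38) ≈ 0.440065; accumulation ratio R = 1/(1−f) ≈ 1.78592.
Loading dose to hit Cmax,ss on first dose: D_load = D_maint·R ≈ 933 × 1.78592 ≈ 1666.26 mg.

1666 mg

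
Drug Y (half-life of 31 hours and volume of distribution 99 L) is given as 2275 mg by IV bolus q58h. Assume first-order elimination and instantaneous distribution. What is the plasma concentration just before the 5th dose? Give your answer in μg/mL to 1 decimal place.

f = (1/2)^(τ/t½) = (1/2)^(58/31) ≈ 0.2734.
C₀ = D/Vd = 2275/99 ≈ 22.980 μg/mL.
Before the 5th dose, 4 doses have been given. Superposition: Cmin = C₀·(f + f² + … + f^4).
≈ 22.980 × (0.2734 + 0.0747 + 0.0204 + 0.0056) ≈ 22.980 × 0.3741 ≈ 8.597 μg/mL.

8.6 μg/mL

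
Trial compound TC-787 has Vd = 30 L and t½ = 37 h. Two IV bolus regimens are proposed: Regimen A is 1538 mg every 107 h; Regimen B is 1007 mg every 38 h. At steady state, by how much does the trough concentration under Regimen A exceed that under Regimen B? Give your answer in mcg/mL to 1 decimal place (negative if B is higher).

-24.4 mcg/mL

Regimen A: f = (1/2)^(107/37) ≈ 0.1347; Cmin,ss = (1538/30)·f/(1−f) ≈ 7.981 mcg/mL.
Regimen B: f = (1/2)^(38/37) ≈ 0.4907; Cmin,ss = (1007/30)·f/(1−f) ≈ 32.341 mcg/mL.
Difference ≈ 7.981 − 32.341 ≈ -24.360 mcg/mL.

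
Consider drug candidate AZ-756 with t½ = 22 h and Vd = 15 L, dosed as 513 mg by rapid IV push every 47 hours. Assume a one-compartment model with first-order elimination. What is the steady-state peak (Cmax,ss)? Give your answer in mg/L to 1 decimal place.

Over one 47-h interval, 47/22 ≈ 2.1364 half-lives elapse, leaving f ≈ 0.2275 of each dose.
At steady state, accumulation factor R = 1/(1 − e^(−kτ)) ≈ 1.2945.
Single-dose peak C₀ = D/Vd = 513/15 ≈ 34.200 mg/L.
Steady-state peak Cmax,ss = C₀·R ≈ 34.200 × 1.2945 ≈ 44.272 mg/L.

44.3 mg/L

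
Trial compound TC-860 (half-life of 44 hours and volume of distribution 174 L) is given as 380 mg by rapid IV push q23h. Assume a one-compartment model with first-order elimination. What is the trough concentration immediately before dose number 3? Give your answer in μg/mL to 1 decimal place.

2.6 μg/mL

f = (1/2)^(τ/t½) = (1/2)^(23/44) ≈ 0.6961.
C₀ = D/Vd = 380/174 ≈ 2.184 μg/mL.
Before the 3rd dose, 2 doses have been given. Superposition: Cmin = C₀·(f + f²).
≈ 2.184 × (0.6961 + 0.4846) ≈ 2.184 × 1.1807 ≈ 2.579 μg/mL.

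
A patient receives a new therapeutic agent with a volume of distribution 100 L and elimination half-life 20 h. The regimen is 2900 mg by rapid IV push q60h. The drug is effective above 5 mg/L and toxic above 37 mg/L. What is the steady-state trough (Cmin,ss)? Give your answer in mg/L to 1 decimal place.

τ = 60 h = 3 half-lives, so f = (1/2)^3 = 0.125.
At steady state, R = 1/(1 − 0.125) = 8/7.
Single-dose peak C₀ = D/Vd = 2900/100 = 29 mg/L.
Steady-state peak Cmax,ss = C₀·R = 29 × 8/7 ≈ 33.143 mg/L.
Steady-state trough Cmin,ss = Cmax,ss·f ≈ 33.143 × 0.125 ≈ 4.143 mg/L.
Trough 4.1 mg/L vs MEC 5 mg/L: subtherapeutic.

4.1 mg/L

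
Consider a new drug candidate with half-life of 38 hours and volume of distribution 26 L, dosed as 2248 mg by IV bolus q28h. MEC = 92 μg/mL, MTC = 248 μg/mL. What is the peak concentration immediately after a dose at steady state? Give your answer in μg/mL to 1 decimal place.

216.2 μg/mL

Over one 28-h interval, 28/38 ≈ 0.73684 half-lives elapse, leaving f ≈ 0.6001 of each dose.
Accumulation ratio R = 1/(1 − f) ≈ 1/0.3999 ≈ 2.5006.
Each bolus raises the concentration by D/Vd = 2248/26 ≈ 86.462 μg/mL.
Steady-state peak Cmax,ss = C₀·R ≈ 86.462 × 2.5006 ≈ 216.207 μg/mL.
Peak 216.2 μg/mL vs MTC 248 μg/mL: below toxic threshold.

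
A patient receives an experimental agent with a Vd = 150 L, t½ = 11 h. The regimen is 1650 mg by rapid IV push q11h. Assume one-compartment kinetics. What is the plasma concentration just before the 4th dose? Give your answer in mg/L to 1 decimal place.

9.6 mg/L

f = (1/2)^(τ/t½) = (1/2)^(11/11) ≈ 0.5000.
C₀ = D/Vd = 1650/150 ≈ 11.000 mg/L.
Before the 4th dose, 3 doses have been given. Superposition: Cmin = C₀·(f + f² + … + f^3).
≈ 11.000 × (0.5000 + 0.2500 + 0.1250) ≈ 11.000 × 0.8750 ≈ 9.625 mg/L.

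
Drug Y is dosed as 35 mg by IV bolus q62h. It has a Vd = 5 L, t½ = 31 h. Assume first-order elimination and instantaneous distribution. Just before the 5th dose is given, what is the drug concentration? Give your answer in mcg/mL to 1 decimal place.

2.3 mcg/mL

f = (1/2)^(τ/t½) = (1/2)^(62/31) ≈ 0.2500.
C₀ = D/Vd = 35/5 ≈ 7.000 mcg/mL.
Before the 5th dose, 4 doses have been given. Superposition: Cmin = C₀·(f + f² + … + f^4).
≈ 7.000 × (0.2500 + 0.0625 + 0.0156 + 0.0039) ≈ 7.000 × 0.3320 ≈ 2.324 mcg/mL.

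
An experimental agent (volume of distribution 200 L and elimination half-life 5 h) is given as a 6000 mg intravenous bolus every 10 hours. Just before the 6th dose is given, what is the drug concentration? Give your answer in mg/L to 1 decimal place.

10.0 mg/L

f = (1/2)^(τ/t½) = (1/2)^(10/5) ≈ 0.2500.
C₀ = D/Vd = 6000/200 ≈ 30.000 mg/L.
Before the 6th dose, 5 doses have been given. Superposition: Cmin = C₀·(f + f² + … + f^5).
≈ 30.000 × (0.2500 + 0.0625 + 0.0156 + 0.0039 + 0.0010) ≈ 30.000 × 0.3330 ≈ 9.990 mg/L.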